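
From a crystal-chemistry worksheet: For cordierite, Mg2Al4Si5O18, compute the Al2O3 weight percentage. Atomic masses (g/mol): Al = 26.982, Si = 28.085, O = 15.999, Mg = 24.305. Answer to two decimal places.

34.86 wt%

M(Mg2Al4Si5O18) = 584.945 g/mol; M(Al2O3) = 101.961 g/mol.
Moles Al2O3 per formula unit = 4 Al ÷ 2 = 2.0000.
Al2O3 fraction = (2.0000 × 101.961) / 584.945 = 203.922/584.945 = 0.3486.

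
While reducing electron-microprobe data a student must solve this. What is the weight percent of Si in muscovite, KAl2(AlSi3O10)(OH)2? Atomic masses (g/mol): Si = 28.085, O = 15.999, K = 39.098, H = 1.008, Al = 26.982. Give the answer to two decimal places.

21.15 wt%

Molar mass of KAl2(AlSi3O10)(OH)2: 1×39.098 + 3×26.982 + 3×28.085 + 12×15.999 + 2×1.008 = 398.303 g/mol.
Mass of Si per formula unit: 3 × 28.085 = 84.255 g.
Weight fraction Si = 84.255 / 398.303 = 0.2115.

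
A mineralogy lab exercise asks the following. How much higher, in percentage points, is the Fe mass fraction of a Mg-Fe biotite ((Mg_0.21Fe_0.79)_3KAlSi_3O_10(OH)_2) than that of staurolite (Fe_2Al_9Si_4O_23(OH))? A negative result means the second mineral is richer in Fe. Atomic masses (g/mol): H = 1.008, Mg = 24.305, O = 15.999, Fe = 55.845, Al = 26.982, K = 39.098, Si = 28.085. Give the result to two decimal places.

13.79 percentage points

First mineral: 132.353 g Fe in 492.004 g formula = 26.90 wt% Fe.
Second mineral: 111.690 g Fe in 851.852 g formula = 13.11 wt% Fe.
26.90% − 13.11% gives a difference of 13.79 percentage points.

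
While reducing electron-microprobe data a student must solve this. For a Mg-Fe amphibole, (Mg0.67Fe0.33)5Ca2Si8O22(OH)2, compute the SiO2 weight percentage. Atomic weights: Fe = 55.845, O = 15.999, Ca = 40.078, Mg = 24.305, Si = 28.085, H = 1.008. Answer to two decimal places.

55.61 wt%

M((Mg0.67Fe0.33)5Ca2Si8O22(OH)2) = 864.394 g/mol; M(SiO2) = 60.083 g/mol.
Moles SiO2 per formula unit = 8 Si ÷ 1 = 8.0000.
SiO2 fraction = (8.0000 × 60.083) / 864.394 = 480.664/864.394 = 0.5561.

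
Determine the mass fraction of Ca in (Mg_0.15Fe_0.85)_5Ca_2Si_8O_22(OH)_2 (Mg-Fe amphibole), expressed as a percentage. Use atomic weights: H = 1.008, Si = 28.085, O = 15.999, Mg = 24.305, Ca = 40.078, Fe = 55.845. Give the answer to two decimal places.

8.47 weight percent

Formula mass = 0.75*24.305 + 4.25*55.845 + 2*40.078 + 8*28.085 + 24*15.999 + 2*1.008 = 946.398 g/mol, of which 80.156 g is Ca.
So Ca makes up 80.156/946.398 = 0.0847 of the mass, i.e. 8.47%.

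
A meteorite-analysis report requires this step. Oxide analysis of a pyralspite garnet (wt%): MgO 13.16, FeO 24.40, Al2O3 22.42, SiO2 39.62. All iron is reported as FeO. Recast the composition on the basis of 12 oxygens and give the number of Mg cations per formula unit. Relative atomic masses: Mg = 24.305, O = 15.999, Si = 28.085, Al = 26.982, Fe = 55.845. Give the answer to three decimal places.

MgO: 13.16/40.304 = 0.32652 mol → 0.32652 mol Mg, 0.32652 mol O.
FeO: 24.40/71.844 = 0.33962 mol → 0.33962 mol Fe, 0.33962 mol O.
Al2O3: 22.42/101.961 = 0.21989 mol → 0.43978 mol Al, 0.65967 mol O.
SiO2: 39.62/60.083 = 0.65942 mol → 0.65942 mol Si, 1.31884 mol O.
Total oxygen = 2.64465 mol. Normalization factor = 12/2.64465 = 4.53746.
Mg per 12 O = 0.32652 × 4.53746 = 1.482.

1.482 Mg apfu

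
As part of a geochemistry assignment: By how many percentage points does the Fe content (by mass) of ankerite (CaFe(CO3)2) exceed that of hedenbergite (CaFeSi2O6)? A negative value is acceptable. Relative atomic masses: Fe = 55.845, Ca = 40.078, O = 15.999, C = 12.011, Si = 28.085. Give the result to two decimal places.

3.35 percentage points

M(CaFe(CO3)2) = 215.939 g/mol, so wt% Fe = 55.845/215.939 × 100 = 25.86%.
M(CaFeSi2O6) = 248.087 g/mol, so wt% Fe = 55.845/248.087 × 100 = 22.51%.
25.86 − 22.51 = 3.35 pp.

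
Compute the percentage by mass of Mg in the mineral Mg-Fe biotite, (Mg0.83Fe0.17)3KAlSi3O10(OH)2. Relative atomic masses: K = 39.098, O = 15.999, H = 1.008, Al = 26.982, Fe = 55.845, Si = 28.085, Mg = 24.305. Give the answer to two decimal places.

Molar mass of (Mg0.83Fe0.17)3KAlSi3O10(OH)2: 2.49×24.305 + 0.51×55.845 + 1×39.098 + 1×26.982 + 3×28.085 + 12×15.999 + 2×1.008 = 433.339 g/mol.
Mass of Mg per formula unit: 2.49 × 24.305 = 60.519 g.
Weight fraction Mg = 60.519 / 433.339 = 0.1397.

13.97 mass %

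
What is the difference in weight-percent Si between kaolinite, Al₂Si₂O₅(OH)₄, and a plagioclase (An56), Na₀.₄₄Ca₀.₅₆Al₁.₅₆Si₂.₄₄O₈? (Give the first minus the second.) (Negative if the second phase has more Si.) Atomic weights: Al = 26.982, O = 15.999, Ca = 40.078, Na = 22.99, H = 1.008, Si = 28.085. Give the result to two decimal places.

First mineral: 56.170 g Si in 258.157 g formula = 21.76 wt% Si.
Second mineral: 68.527 g Si in 271.171 g formula = 25.27 wt% Si.
21.76% − 25.27% gives a difference of -3.51 percentage points.

-3.51 percentage points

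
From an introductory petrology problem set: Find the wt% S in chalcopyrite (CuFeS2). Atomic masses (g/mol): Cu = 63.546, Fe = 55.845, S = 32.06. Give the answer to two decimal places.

Molar mass of CuFeS2: 1·63.546 + 1·55.845 + 2·32.06 = 183.511 g/mol.
Mass of S per formula unit: 2 × 32.06 = 64.120 g.
Weight fraction S = 64.120 / 183.511 = 0.3494.

34.94 mass %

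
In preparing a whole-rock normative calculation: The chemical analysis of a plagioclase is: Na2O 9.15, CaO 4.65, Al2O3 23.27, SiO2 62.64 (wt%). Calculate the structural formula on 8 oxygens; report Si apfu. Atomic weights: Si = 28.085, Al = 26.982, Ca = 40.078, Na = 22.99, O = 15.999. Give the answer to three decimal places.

2.780 Si apfu

9.15 wt% Na2O ÷ 61.979 g/mol = 0.14763 mol, giving 0.29526 Na and 0.14763 O.
4.65 wt% CaO ÷ 56.077 g/mol = 0.08292 mol, giving 0.08292 Ca and 0.08292 O.
23.27 wt% Al2O3 ÷ 101.961 g/mol = 0.22822 mol, giving 0.45644 Al and 0.68466 O.
62.64 wt% SiO2 ÷ 60.083 g/mol = 1.04256 mol, giving 1.04256 Si and 2.08512 O.
Oxygen sums to 3.00033; scaling by 8/3.00033 = 2.66637 puts the formula on 8 O.
Si: 1.04256 × 2.66637 = 2.780 atoms per formula unit.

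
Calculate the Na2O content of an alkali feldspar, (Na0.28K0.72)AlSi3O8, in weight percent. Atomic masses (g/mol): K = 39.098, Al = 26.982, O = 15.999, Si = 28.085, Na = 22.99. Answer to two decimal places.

3.17 wt%

M((Na0.28K0.72)AlSi3O8) = 273.817 g/mol; M(Na2O) = 61.979 g/mol.
Moles Na2O per formula unit = 0.28 Na ÷ 2 = 0.1400.
Na2O fraction = (0.1400 × 61.979) / 273.817 = 8.677/273.817 = 0.0317.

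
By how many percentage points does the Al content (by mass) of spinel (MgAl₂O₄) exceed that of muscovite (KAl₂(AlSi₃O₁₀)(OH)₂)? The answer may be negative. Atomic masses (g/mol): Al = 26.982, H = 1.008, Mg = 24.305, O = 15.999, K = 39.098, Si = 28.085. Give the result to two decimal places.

First mineral: 53.964 g Al in 142.265 g formula = 37.93 wt% Al.
Second mineral: 80.946 g Al in 398.303 g formula = 20.32 wt% Al.
37.93% − 20.32% gives a difference of 17.61 percentage points.

17.61 percentage points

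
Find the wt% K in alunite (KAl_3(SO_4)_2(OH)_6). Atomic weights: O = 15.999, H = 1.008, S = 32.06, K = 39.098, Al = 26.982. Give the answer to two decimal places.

Formula mass = 1*39.098 + 3*26.982 + 2*32.06 + 14*15.999 + 6*1.008 = 414.198 g/mol, of which 39.098 g is K.
So K makes up 39.098/414.198 = 0.0944 of the mass, i.e. 9.44%.

9.44 mass %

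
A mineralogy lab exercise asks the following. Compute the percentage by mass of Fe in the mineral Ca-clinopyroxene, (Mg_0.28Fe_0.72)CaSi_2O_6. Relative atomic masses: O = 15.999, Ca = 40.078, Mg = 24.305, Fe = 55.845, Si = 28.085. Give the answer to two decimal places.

16.81 wt%

Molar mass of (Mg_0.28Fe_0.72)CaSi_2O_6: 0.28·24.305 + 0.72·55.845 + 1·40.078 + 2·28.085 + 6·15.999 = 239.256 g/mol.
Mass of Fe per formula unit: 0.72 × 55.845 = 40.208 g.
Weight fraction Fe = 40.208 / 239.256 = 0.1681.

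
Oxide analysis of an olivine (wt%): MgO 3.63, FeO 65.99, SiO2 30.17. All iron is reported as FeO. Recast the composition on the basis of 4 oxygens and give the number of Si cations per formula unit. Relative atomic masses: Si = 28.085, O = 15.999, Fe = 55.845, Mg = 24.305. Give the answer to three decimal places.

MgO: 3.63/40.304 = 0.09007 mol → 0.09007 mol Mg, 0.09007 mol O.
FeO: 65.99/71.844 = 0.91852 mol → 0.91852 mol Fe, 0.91852 mol O.
SiO2: 30.17/60.083 = 0.50214 mol → 0.50214 mol Si, 1.00428 mol O.
Total oxygen = 2.01287 mol. Normalization factor = 4/2.01287 = 1.98721.
Si per 4 O = 0.50214 × 1.98721 = 0.998.

0.998 Si apfu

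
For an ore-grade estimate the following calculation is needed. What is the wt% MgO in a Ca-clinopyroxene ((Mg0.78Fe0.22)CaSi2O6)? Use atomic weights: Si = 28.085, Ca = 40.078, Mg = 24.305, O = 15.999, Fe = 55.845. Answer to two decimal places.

M((Mg0.78Fe0.22)CaSi2O6) = 223.486 g/mol; M(MgO) = 40.304 g/mol.
Moles MgO per formula unit = 0.78 Mg ÷ 1 = 0.7800.
MgO fraction = (0.7800 × 40.304) / 223.486 = 31.437/223.486 = 0.1407.

14.07 wt%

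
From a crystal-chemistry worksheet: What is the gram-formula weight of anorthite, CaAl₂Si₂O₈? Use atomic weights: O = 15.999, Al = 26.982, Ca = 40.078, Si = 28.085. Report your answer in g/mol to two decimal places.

Ca: 1 × 40.078 = 40.0780
Al: 2 × 26.982 = 53.9640
Si: 2 × 28.085 = 56.1700
O: 8 × 15.999 = 127.9920
Summing the contributions gives the formula mass.

278.20 g/mol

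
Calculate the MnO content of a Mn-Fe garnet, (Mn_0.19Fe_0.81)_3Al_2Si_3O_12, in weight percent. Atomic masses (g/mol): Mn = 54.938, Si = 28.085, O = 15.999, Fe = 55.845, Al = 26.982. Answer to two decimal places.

8.13 wt%

Molar mass of (Mn_0.19Fe_0.81)_3Al_2Si_3O_12 = 0.57·54.938 + 2.43·55.845 + 2·26.982 + 3·28.085 + 12·15.999 = 497.225 g/mol.
Each formula unit contains 0.57 Mn, equivalent to 0.57/1 = 0.5700 mol MnO.
M(MnO) = 1×54.938 + 1×15.999 = 70.937 g/mol.
Mass of MnO per formula unit = 0.5700 × 70.937 = 40.434 g.
MnO wt% = 40.434 / 497.225 × 100 = 8.13%.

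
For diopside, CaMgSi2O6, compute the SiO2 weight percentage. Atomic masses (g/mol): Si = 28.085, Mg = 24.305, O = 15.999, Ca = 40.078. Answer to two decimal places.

55.49 wt%

M(CaMgSi2O6) = 216.547 g/mol; M(SiO2) = 60.083 g/mol.
Moles SiO2 per formula unit = 2 Si ÷ 1 = 2.0000.
SiO2 fraction = (2.0000 × 60.083) / 216.547 = 120.166/216.547 = 0.5549.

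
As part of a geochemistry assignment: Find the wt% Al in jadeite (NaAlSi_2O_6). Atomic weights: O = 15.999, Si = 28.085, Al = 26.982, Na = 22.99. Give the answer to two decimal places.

Molar mass of NaAlSi_2O_6: 1*22.99 + 1*26.982 + 2*28.085 + 6*15.999 = 202.136 g/mol.
Mass of Al per formula unit: 1 × 26.982 = 26.982 g.
Weight fraction Al = 26.982 / 202.136 = 0.1335.

13.35 weight percent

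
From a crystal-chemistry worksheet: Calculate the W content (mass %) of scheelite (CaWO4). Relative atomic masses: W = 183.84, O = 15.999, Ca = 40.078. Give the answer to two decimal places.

M(CaWO4) = 287.914 g/mol.
W contributes 1 × 183.84 = 183.840 g per mole.
183.840/287.914 = 0.6385 → 63.85%.

63.85 mass %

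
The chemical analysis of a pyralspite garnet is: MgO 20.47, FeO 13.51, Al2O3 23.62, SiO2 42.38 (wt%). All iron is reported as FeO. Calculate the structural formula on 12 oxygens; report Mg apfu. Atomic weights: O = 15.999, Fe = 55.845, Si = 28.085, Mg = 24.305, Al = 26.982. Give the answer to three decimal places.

2.175 Mg apfu

MgO: 20.47/40.304 = 0.50789 mol → 0.50789 mol Mg, 0.50789 mol O.
FeO: 13.51/71.844 = 0.18805 mol → 0.18805 mol Fe, 0.18805 mol O.
Al2O3: 23.62/101.961 = 0.23166 mol → 0.46332 mol Al, 0.69498 mol O.
SiO2: 42.38/60.083 = 0.70536 mol → 0.70536 mol Si, 1.41072 mol O.
Total oxygen = 2.80164 mol. Normalization factor = 12/2.80164 = 4.28321.
Mg per 12 O = 0.50789 × 4.28321 = 2.175.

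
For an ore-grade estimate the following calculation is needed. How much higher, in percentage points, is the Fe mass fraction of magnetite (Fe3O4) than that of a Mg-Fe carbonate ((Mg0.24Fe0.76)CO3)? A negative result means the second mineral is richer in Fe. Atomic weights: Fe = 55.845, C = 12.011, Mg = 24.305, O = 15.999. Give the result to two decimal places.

33.16 percentage points

First mineral: 167.535 g Fe in 231.531 g formula = 72.36 wt% Fe.
Second mineral: 42.442 g Fe in 108.283 g formula = 39.20 wt% Fe.
72.36% − 39.20% gives a difference of 33.16 percentage points.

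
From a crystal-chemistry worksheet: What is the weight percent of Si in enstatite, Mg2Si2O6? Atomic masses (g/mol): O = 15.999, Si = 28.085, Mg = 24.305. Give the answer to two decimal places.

Molar mass of Mg2Si2O6: 2·24.305 + 2·28.085 + 6·15.999 = 200.774 g/mol.
Mass of Si per formula unit: 2 × 28.085 = 56.170 g.
Weight fraction Si = 56.170 / 200.774 = 0.2798.

27.98 mass %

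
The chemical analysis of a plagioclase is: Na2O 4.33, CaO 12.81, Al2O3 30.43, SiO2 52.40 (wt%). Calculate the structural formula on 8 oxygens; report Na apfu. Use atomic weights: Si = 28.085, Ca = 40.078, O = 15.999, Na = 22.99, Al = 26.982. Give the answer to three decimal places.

0.380 Na apfu

4.33 wt% Na2O ÷ 61.979 g/mol = 0.06986 mol, giving 0.13972 Na and 0.06986 O.
12.81 wt% CaO ÷ 56.077 g/mol = 0.22844 mol, giving 0.22844 Ca and 0.22844 O.
30.43 wt% Al2O3 ÷ 101.961 g/mol = 0.29845 mol, giving 0.59690 Al and 0.89535 O.
52.40 wt% SiO2 ÷ 60.083 g/mol = 0.87213 mol, giving 0.87213 Si and 1.74426 O.
Oxygen sums to 2.93791; scaling by 8/2.93791 = 2.72302 puts the formula on 8 O.
Na: 0.13972 × 2.72302 = 0.380 atoms per formula unit.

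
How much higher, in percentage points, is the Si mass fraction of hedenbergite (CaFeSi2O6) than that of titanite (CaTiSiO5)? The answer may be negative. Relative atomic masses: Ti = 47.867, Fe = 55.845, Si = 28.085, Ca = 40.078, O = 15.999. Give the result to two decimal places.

Si in CaFeSi2O6: molar mass 248.087 g/mol; 2×28.085 = 56.170 g → 22.64 wt%.
Si in CaTiSiO5: molar mass 196.025 g/mol; 1×28.085 = 28.085 g → 14.33 wt%.
Difference = 22.64 − 14.33 = 8.31 percentage points.

8.31 percentage points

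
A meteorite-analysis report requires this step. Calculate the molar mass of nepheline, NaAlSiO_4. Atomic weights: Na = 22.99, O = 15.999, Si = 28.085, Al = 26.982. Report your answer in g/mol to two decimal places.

M = 1(22.99) + 1(26.982) + 1(28.085) + 4(15.999)

142.05 g/mol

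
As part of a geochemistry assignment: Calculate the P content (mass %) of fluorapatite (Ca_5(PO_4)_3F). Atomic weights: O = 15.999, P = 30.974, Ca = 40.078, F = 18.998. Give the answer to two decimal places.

Molar mass of Ca_5(PO_4)_3F: 5·40.078 + 3·30.974 + 12·15.999 + 1·18.998 = 504.298 g/mol.
Mass of P per formula unit: 3 × 30.974 = 92.922 g.
Weight fraction P = 92.922 / 504.298 = 0.1843.

18.43 mass %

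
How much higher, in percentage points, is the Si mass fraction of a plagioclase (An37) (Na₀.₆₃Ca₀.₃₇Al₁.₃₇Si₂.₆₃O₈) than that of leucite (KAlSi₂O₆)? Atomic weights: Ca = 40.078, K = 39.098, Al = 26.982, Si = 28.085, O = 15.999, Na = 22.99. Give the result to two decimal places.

1.81 percentage points

M(Na₀.₆₃Ca₀.₃₇Al₁.₃₇Si₂.₆₃O₈) = 268.133 g/mol, so wt% Si = 73.864/268.133 × 100 = 27.55%.
M(KAlSi₂O₆) = 218.244 g/mol, so wt% Si = 56.170/218.244 × 100 = 25.74%.
27.55 − 25.74 = 1.81 pp.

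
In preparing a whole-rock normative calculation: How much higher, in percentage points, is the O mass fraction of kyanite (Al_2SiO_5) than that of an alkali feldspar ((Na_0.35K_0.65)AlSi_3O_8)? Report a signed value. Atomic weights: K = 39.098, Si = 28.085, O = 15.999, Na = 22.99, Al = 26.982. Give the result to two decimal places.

2.43 percentage points

M(Al_2SiO_5) = 162.044 g/mol, so wt% O = 79.995/162.044 × 100 = 49.37%.
M((Na_0.35K_0.65)AlSi_3O_8) = 272.689 g/mol, so wt% O = 127.992/272.689 × 100 = 46.94%.
49.37 − 46.94 = 2.43 pp.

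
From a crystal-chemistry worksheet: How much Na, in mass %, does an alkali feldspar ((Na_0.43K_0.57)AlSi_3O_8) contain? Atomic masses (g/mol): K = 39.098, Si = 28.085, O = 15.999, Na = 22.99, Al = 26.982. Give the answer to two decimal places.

3.64 mass %

M((Na_0.43K_0.57)AlSi_3O_8) = 271.401 g/mol.
Na contributes 0.43 × 22.99 = 9.886 g per mole.
9.886/271.401 = 0.0364 → 3.64%.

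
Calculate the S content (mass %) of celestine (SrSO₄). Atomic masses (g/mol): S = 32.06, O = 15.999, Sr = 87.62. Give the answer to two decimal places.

17.45 mass %

Molar mass of SrSO₄: 1*87.62 + 1*32.06 + 4*15.999 = 183.676 g/mol.
Mass of S per formula unit: 1 × 32.06 = 32.060 g.
Weight fraction S = 32.060 / 183.676 = 0.1745.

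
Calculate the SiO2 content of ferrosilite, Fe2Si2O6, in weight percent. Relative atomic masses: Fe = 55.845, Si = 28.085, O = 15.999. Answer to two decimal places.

M(Fe2Si2O6) = 263.854 g/mol; M(SiO2) = 60.083 g/mol.
Moles SiO2 per formula unit = 2 Si ÷ 1 = 2.0000.
SiO2 fraction = (2.0000 × 60.083) / 263.854 = 120.166/263.854 = 0.4554.

45.54 wt%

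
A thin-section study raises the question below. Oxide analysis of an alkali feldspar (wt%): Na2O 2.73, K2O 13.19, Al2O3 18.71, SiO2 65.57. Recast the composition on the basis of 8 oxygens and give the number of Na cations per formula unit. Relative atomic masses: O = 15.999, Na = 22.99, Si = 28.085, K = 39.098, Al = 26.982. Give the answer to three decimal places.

0.242 Na apfu

Na2O (M=61.979): mol = 0.04405; Na = 0.08810, O = 0.04405.
K2O (M=94.195): mol = 0.14003; K = 0.28006, O = 0.14003.
Al2O3 (M=101.961): mol = 0.18350; Al = 0.36700, O = 0.55050.
SiO2 (M=60.083): mol = 1.09132; Si = 1.09132, O = 2.18264.
ΣO = 2.91722; factor = 8/ΣO = 2.74234.
Na apfu = 0.08810 × 2.74234 = 0.242.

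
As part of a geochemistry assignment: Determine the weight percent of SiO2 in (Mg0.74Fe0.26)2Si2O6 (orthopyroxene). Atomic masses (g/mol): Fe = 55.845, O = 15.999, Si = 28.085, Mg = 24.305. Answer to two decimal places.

M((Mg0.74Fe0.26)2Si2O6) = 217.175 g/mol; M(SiO2) = 60.083 g/mol.
Moles SiO2 per formula unit = 2 Si ÷ 1 = 2.0000.
SiO2 fraction = (2.0000 × 60.083) / 217.175 = 120.166/217.175 = 0.5533.

55.33 wt%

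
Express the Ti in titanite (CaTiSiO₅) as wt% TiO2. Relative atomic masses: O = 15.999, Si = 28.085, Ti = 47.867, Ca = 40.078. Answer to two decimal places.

40.74 wt%

Molar mass of CaTiSiO₅ = 1·40.078 + 1·47.867 + 1·28.085 + 5·15.999 = 196.025 g/mol.
Each formula unit contains 1 Ti, equivalent to 1/1 = 1.0000 mol TiO2.
M(TiO2) = 1×47.867 + 2×15.999 = 79.865 g/mol.
Mass of TiO2 per formula unit = 1.0000 × 79.865 = 79.865 g.
TiO2 wt% = 79.865 / 196.025 × 100 = 40.74%.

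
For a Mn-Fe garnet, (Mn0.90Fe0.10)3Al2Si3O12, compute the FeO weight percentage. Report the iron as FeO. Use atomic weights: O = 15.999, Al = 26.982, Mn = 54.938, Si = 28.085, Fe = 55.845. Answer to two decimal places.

M((Mn0.90Fe0.10)3Al2Si3O12) = 495.293 g/mol; M(FeO) = 71.844 g/mol.
Moles FeO per formula unit = 0.30 Fe ÷ 1 = 0.3000.
FeO fraction = (0.3000 × 71.844) / 495.293 = 21.553/495.293 = 0.0435.

4.35 wt%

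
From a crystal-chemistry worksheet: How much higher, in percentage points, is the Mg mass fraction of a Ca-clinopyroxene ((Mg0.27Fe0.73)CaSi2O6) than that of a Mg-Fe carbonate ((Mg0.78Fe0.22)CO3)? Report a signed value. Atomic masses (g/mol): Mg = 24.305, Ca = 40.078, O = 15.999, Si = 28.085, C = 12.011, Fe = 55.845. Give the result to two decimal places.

-18.04 percentage points

M((Mg0.27Fe0.73)CaSi2O6) = 239.571 g/mol, so wt% Mg = 6.562/239.571 × 100 = 2.74%.
M((Mg0.78Fe0.22)CO3) = 91.252 g/mol, so wt% Mg = 18.958/91.252 × 100 = 20.78%.
2.74 − 20.78 = -18.04 pp.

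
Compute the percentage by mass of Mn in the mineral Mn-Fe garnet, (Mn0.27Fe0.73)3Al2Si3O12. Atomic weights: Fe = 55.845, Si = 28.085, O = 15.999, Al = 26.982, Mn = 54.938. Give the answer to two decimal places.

8.95 mass %

M((Mn0.27Fe0.73)3Al2Si3O12) = 497.007 g/mol.
Mn contributes 0.81 × 54.938 = 44.500 g per mole.
44.500/497.007 = 0.0895 → 8.95%.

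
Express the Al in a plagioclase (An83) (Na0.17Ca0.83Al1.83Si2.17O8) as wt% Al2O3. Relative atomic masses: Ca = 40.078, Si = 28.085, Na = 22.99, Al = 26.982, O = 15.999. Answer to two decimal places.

33.87 wt%

Molar mass of Na0.17Ca0.83Al1.83Si2.17O8 = 0.17·22.99 + 0.83·40.078 + 1.83·26.982 + 2.17·28.085 + 8·15.999 = 275.487 g/mol.
Each formula unit contains 1.83 Al, equivalent to 1.83/2 = 0.9150 mol Al2O3.
M(Al2O3) = 2×26.982 + 3×15.999 = 101.961 g/mol.
Mass of Al2O3 per formula unit = 0.9150 × 101.961 = 93.294 g.
Al2O3 wt% = 93.294 / 275.487 × 100 = 33.87%.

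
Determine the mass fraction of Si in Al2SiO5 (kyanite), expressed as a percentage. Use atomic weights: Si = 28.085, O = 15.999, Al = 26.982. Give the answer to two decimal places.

Formula mass = 2*26.982 + 1*28.085 + 5*15.999 = 162.044 g/mol, of which 28.085 g is Si.
So Si makes up 28.085/162.044 = 0.1733 of the mass, i.e. 17.33%.

17.33 wt%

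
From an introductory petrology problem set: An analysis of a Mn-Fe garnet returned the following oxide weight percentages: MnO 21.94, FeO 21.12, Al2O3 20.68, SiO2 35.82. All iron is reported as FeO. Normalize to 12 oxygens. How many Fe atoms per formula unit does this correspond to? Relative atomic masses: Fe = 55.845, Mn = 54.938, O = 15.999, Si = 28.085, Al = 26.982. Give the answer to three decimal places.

MnO: 21.94/70.937 = 0.30929 mol → 0.30929 mol Mn, 0.30929 mol O.
FeO: 21.12/71.844 = 0.29397 mol → 0.29397 mol Fe, 0.29397 mol O.
Al2O3: 20.68/101.961 = 0.20282 mol → 0.40564 mol Al, 0.60846 mol O.
SiO2: 35.82/60.083 = 0.59618 mol → 0.59618 mol Si, 1.19236 mol O.
Total oxygen = 2.40408 mol. Normalization factor = 12/2.40408 = 4.99151.
Fe per 12 O = 0.29397 × 4.99151 = 1.467.

1.467 Fe apfu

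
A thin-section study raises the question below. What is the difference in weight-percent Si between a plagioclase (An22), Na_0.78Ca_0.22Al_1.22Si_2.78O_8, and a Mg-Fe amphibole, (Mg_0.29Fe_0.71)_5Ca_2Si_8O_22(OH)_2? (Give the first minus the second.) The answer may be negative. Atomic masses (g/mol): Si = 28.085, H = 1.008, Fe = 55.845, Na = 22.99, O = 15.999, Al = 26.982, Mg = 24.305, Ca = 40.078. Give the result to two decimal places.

5.07 percentage points

First mineral: 78.076 g Si in 265.736 g formula = 29.38 wt% Si.
Second mineral: 224.680 g Si in 924.320 g formula = 24.31 wt% Si.
29.38% − 24.31% gives a difference of 5.07 percentage points.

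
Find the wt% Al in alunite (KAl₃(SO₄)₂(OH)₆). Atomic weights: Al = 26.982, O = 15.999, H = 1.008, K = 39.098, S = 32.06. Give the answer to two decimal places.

Formula mass = 1·39.098 + 3·26.982 + 2·32.06 + 14·15.999 + 6·1.008 = 414.198 g/mol, of which 80.946 g is Al.
So Al makes up 80.946/414.198 = 0.1954 of the mass, i.e. 19.54%.

19.54 mass %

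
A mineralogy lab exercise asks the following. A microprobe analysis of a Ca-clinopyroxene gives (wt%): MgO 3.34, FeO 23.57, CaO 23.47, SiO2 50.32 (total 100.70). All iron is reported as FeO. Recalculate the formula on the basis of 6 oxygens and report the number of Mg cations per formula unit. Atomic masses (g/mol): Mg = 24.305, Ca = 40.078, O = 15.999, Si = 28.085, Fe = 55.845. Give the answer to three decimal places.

MgO: 3.34/40.304 = 0.08287 mol → 0.08287 mol Mg, 0.08287 mol O.
FeO: 23.57/71.844 = 0.32807 mol → 0.32807 mol Fe, 0.32807 mol O.
CaO: 23.47/56.077 = 0.41853 mol → 0.41853 mol Ca, 0.41853 mol O.
SiO2: 50.32/60.083 = 0.83751 mol → 0.83751 mol Si, 1.67502 mol O.
Total oxygen = 2.50449 mol. Normalization factor = 6/2.50449 = 2.39570.
Mg per 6 O = 0.08287 × 2.39570 = 0.199.

0.199 Mg apfu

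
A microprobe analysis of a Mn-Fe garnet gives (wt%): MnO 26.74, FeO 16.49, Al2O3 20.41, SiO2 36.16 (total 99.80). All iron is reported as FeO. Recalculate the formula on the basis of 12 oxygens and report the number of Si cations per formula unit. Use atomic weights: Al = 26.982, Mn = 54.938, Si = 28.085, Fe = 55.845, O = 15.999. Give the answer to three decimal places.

MnO (M=70.937): mol = 0.37695; Mn = 0.37695, O = 0.37695.
FeO (M=71.844): mol = 0.22953; Fe = 0.22953, O = 0.22953.
Al2O3 (M=101.961): mol = 0.20017; Al = 0.40034, O = 0.60051.
SiO2 (M=60.083): mol = 0.60183; Si = 0.60183, O = 1.20366.
ΣO = 2.41065; factor = 12/ΣO = 4.97791.
Si apfu = 0.60183 × 4.97791 = 2.996.

2.996 Si apfu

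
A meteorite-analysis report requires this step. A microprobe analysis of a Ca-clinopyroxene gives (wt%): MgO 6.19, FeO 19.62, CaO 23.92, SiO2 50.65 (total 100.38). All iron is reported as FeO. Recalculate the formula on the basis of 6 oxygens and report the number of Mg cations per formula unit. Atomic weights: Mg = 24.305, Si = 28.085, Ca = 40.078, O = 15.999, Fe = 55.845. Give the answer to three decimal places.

0.363 Mg apfu

MgO (M=40.304): mol = 0.15358; Mg = 0.15358, O = 0.15358.
FeO (M=71.844): mol = 0.27309; Fe = 0.27309, O = 0.27309.
CaO (M=56.077): mol = 0.42656; Ca = 0.42656, O = 0.42656.
SiO2 (M=60.083): mol = 0.84300; Si = 0.84300, O = 1.68600.
ΣO = 2.53923; factor = 6/ΣO = 2.36292.
Mg apfu = 0.15358 × 2.36292 = 0.363.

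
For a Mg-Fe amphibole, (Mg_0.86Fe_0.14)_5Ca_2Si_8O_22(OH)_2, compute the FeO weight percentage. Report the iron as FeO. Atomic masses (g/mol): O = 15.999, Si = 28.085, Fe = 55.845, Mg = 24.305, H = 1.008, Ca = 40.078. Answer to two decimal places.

6.03 wt%

M((Mg_0.86Fe_0.14)_5Ca_2Si_8O_22(OH)_2) = 834.431 g/mol; M(FeO) = 71.844 g/mol.
Moles FeO per formula unit = 0.70 Fe ÷ 1 = 0.7000.
FeO fraction = (0.7000 × 71.844) / 834.431 = 50.291/834.431 = 0.0603.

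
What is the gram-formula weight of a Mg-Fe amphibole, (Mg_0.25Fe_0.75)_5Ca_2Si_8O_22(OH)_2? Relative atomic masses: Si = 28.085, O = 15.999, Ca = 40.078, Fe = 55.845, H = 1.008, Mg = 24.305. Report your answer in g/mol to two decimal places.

M = 1.25·24.305 + 3.75·55.845 + 2·40.078 + 8·28.085 + 24·15.999 + 2·1.008

930.63 g/mol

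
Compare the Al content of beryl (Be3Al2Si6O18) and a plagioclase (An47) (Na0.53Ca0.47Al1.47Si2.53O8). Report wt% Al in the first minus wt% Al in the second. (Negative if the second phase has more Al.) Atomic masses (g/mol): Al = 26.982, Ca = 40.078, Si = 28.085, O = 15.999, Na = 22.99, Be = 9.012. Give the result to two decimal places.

Al in Be3Al2Si6O18: molar mass 537.492 g/mol; 2×26.982 = 53.964 g → 10.04 wt%.
Al in Na0.53Ca0.47Al1.47Si2.53O8: molar mass 269.732 g/mol; 1.47×26.982 = 39.664 g → 14.70 wt%.
Difference = 10.04 − 14.70 = -4.66 percentage points.

-4.66 percentage points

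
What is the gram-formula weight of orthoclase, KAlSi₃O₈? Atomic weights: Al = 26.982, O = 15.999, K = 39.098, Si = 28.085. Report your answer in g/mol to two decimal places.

278.33 g/mol

M = 1×39.098 + 1×26.982 + 3×28.085 + 8×15.999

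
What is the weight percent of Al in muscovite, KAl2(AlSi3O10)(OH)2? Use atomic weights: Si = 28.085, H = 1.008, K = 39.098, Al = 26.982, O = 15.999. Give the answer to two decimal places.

20.32 weight percent

Formula mass = 1*39.098 + 3*26.982 + 3*28.085 + 12*15.999 + 2*1.008 = 398.303 g/mol, of which 80.946 g is Al.
So Al makes up 80.946/398.303 = 0.2032 of the mass, i.e. 20.32%.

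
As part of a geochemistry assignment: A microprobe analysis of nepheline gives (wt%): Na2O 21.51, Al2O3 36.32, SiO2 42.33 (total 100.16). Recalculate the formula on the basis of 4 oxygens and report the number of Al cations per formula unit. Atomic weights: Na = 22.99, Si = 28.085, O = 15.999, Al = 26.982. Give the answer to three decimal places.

1.009 Al apfu

Na2O (M=61.979): mol = 0.34705; Na = 0.69410, O = 0.34705.
Al2O3 (M=101.961): mol = 0.35621; Al = 0.71242, O = 1.06863.
SiO2 (M=60.083): mol = 0.70453; Si = 0.70453, O = 1.40906.
ΣO = 2.82474; factor = 4/ΣO = 1.41606.
Al apfu = 0.71242 × 1.41606 = 1.009.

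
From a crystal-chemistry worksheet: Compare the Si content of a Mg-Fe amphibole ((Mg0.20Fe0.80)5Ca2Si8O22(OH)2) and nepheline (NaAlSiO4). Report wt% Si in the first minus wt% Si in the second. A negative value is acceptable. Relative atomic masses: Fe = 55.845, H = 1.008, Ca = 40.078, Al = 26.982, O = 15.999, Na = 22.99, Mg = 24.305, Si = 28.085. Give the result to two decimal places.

Si in (Mg0.20Fe0.80)5Ca2Si8O22(OH)2: molar mass 938.513 g/mol; 8×28.085 = 224.680 g → 23.94 wt%.
Si in NaAlSiO4: molar mass 142.053 g/mol; 1×28.085 = 28.085 g → 19.77 wt%.
Difference = 23.94 − 19.77 = 4.17 percentage points.

4.17 percentage points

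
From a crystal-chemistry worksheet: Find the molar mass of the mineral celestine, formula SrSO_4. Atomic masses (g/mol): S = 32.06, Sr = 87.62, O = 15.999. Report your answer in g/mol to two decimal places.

183.68 g/mol

The formula mass is the sum 1(87.62) + 1(32.06) + 4(15.999).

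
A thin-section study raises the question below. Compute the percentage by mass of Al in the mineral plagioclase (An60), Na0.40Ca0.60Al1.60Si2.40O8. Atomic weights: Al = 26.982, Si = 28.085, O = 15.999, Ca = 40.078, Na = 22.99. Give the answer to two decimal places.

15.88 mass %

M(Na0.40Ca0.60Al1.60Si2.40O8) = 271.810 g/mol.
Al contributes 1.60 × 26.982 = 43.171 g per mole.
43.171/271.810 = 0.1588 → 15.88%.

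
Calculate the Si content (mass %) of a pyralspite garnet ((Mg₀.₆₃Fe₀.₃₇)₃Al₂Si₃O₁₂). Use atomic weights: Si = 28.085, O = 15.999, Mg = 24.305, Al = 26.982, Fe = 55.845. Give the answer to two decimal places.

Formula mass = 1.89*24.305 + 1.11*55.845 + 2*26.982 + 3*28.085 + 12*15.999 = 438.131 g/mol, of which 84.255 g is Si.
So Si makes up 84.255/438.131 = 0.1923 of the mass, i.e. 19.23%.

19.23 mass %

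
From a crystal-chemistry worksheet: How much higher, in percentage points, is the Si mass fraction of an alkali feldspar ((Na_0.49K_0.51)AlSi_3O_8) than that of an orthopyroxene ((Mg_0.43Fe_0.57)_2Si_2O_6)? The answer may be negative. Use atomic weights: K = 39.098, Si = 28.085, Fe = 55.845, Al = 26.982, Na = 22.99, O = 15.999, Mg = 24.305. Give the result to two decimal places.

First mineral: 84.255 g Si in 270.434 g formula = 31.16 wt% Si.
Second mineral: 56.170 g Si in 236.730 g formula = 23.73 wt% Si.
31.16% − 23.73% gives a difference of 7.43 percentage points.

7.43 percentage points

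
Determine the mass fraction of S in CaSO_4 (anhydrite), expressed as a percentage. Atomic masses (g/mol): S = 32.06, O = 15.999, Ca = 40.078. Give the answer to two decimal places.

Molar mass of CaSO_4: 1*40.078 + 1*32.06 + 4*15.999 = 136.134 g/mol.
Mass of S per formula unit: 1 × 32.06 = 32.060 g.
Weight fraction S = 32.060 / 136.134 = 0.2355.

23.55 wt%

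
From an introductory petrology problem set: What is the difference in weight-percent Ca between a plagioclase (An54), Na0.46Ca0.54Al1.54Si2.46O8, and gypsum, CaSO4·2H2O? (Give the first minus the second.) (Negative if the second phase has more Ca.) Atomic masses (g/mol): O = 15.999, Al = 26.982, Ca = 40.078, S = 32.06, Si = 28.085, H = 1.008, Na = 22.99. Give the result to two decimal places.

Ca in Na0.46Ca0.54Al1.54Si2.46O8: molar mass 270.851 g/mol; 0.54×40.078 = 21.642 g → 7.99 wt%.
Ca in CaSO4·2H2O: molar mass 172.164 g/mol; 1×40.078 = 40.078 g → 23.28 wt%.
Difference = 7.99 − 23.28 = -15.29 percentage points.

-15.29 percentage points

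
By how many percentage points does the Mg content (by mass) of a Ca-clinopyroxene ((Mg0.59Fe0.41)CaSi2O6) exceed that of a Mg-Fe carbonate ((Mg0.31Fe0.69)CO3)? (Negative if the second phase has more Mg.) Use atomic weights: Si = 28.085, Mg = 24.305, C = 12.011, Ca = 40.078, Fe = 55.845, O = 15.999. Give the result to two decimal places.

M((Mg0.59Fe0.41)CaSi2O6) = 229.478 g/mol, so wt% Mg = 14.340/229.478 × 100 = 6.25%.
M((Mg0.31Fe0.69)CO3) = 106.076 g/mol, so wt% Mg = 7.535/106.076 × 100 = 7.10%.
6.25 − 7.10 = -0.85 pp.

-0.85 percentage points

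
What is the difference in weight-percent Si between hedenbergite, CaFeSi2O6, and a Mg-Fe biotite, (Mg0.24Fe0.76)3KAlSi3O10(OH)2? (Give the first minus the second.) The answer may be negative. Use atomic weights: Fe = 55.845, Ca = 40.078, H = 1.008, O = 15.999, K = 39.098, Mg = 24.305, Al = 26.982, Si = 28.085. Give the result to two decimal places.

5.42 percentage points

Si in CaFeSi2O6: molar mass 248.087 g/mol; 2×28.085 = 56.170 g → 22.64 wt%.
Si in (Mg0.24Fe0.76)3KAlSi3O10(OH)2: molar mass 489.165 g/mol; 3×28.085 = 84.255 g → 17.22 wt%.
Difference = 22.64 − 17.22 = 5.42 percentage points.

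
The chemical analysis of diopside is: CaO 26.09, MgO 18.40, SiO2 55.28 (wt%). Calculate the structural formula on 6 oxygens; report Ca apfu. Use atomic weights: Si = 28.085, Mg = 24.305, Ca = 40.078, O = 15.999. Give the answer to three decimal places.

1.011 Ca apfu

26.09 wt% CaO ÷ 56.077 g/mol = 0.46525 mol, giving 0.46525 Ca and 0.46525 O.
18.40 wt% MgO ÷ 40.304 g/mol = 0.45653 mol, giving 0.45653 Mg and 0.45653 O.
55.28 wt% SiO2 ÷ 60.083 g/mol = 0.92006 mol, giving 0.92006 Si and 1.84012 O.
Oxygen sums to 2.76190; scaling by 6/2.76190 = 2.17242 puts the formula on 6 O.
Ca: 0.46525 × 2.17242 = 1.011 atoms per formula unit.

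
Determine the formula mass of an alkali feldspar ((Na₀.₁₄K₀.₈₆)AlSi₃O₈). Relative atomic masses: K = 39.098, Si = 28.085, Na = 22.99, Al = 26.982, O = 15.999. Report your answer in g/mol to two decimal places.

276.07 g/mol

Na: 0.14 × 22.99 = 3.2186
K: 0.86 × 39.098 = 33.6243
Al: 1 × 26.982 = 26.9820
Si: 3 × 28.085 = 84.2550
O: 8 × 15.999 = 127.9920
Summing the contributions gives the formula mass.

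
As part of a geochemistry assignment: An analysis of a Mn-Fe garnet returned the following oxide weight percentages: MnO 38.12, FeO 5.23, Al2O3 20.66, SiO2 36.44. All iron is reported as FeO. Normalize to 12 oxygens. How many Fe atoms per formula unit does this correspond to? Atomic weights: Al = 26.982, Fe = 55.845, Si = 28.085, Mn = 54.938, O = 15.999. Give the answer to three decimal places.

MnO (M=70.937): mol = 0.53738; Mn = 0.53738, O = 0.53738.
FeO (M=71.844): mol = 0.07280; Fe = 0.07280, O = 0.07280.
Al2O3 (M=101.961): mol = 0.20263; Al = 0.40526, O = 0.60789.
SiO2 (M=60.083): mol = 0.60649; Si = 0.60649, O = 1.21298.
ΣO = 2.43105; factor = 12/ΣO = 4.93614.
Fe apfu = 0.07280 × 4.93614 = 0.359.

0.359 Fe apfu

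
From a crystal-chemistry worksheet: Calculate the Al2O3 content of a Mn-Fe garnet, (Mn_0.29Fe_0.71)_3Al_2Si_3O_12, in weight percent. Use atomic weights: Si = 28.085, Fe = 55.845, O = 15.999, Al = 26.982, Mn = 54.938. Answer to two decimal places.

20.52 wt%

M((Mn_0.29Fe_0.71)_3Al_2Si_3O_12) = 496.953 g/mol; M(Al2O3) = 101.961 g/mol.
Moles Al2O3 per formula unit = 2 Al ÷ 2 = 1.0000.
Al2O3 fraction = (1.0000 × 101.961) / 496.953 = 101.961/496.953 = 0.2052.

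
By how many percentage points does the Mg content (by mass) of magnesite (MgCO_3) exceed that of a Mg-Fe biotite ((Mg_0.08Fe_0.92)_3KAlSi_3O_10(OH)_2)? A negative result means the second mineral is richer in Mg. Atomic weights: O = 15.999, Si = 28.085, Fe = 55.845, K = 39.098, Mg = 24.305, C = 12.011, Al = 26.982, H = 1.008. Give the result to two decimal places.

Mg in MgCO_3: molar mass 84.313 g/mol; 1×24.305 = 24.305 g → 28.83 wt%.
Mg in (Mg_0.08Fe_0.92)_3KAlSi_3O_10(OH)_2: molar mass 504.304 g/mol; 0.24×24.305 = 5.833 g → 1.16 wt%.
Difference = 28.83 − 1.16 = 27.67 percentage points.

27.67 percentage points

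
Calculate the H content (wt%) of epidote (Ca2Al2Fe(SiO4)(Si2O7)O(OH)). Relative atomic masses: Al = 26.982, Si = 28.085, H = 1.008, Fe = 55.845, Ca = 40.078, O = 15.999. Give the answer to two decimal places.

0.21 wt%

Formula mass = 2*40.078 + 2*26.982 + 1*55.845 + 3*28.085 + 13*15.999 + 1*1.008 = 483.215 g/mol, of which 1.008 g is H.
So H makes up 1.008/483.215 = 0.0021 of the mass, i.e. 0.21%.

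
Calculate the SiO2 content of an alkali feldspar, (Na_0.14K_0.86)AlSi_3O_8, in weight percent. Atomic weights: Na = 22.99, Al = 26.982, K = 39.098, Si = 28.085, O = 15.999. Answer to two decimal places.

65.29 wt%

M((Na_0.14K_0.86)AlSi_3O_8) = 276.072 g/mol; M(SiO2) = 60.083 g/mol.
Moles SiO2 per formula unit = 3 Si ÷ 1 = 3.0000.
SiO2 fraction = (3.0000 × 60.083) / 276.072 = 180.249/276.072 = 0.6529.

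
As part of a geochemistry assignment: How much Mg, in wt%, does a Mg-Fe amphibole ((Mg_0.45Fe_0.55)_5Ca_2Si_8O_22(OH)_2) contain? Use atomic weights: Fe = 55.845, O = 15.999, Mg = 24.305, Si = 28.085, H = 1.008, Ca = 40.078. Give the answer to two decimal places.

6.08 wt%

Formula mass = 2.25·24.305 + 2.75·55.845 + 2·40.078 + 8·28.085 + 24·15.999 + 2·1.008 = 899.088 g/mol, of which 54.686 g is Mg.
So Mg makes up 54.686/899.088 = 0.0608 of the mass, i.e. 6.08%.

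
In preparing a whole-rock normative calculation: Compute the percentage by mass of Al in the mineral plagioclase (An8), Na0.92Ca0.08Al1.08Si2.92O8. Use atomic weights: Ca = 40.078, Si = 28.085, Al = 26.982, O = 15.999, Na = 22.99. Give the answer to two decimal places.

11.06 mass %

M(Na0.92Ca0.08Al1.08Si2.92O8) = 263.498 g/mol.
Al contributes 1.08 × 26.982 = 29.141 g per mole.
29.141/263.498 = 0.1106 → 11.06%.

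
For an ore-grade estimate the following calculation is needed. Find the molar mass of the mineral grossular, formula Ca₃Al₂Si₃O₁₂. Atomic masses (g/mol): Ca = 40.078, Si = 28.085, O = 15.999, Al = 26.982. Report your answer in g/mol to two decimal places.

450.44 g/mol

M = 3×40.078 + 2×26.982 + 3×28.085 + 12×15.999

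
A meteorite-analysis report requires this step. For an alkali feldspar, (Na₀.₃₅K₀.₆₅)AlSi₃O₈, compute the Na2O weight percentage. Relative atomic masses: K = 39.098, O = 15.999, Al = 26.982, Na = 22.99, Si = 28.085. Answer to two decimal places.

3.98 wt%

M((Na₀.₃₅K₀.₆₅)AlSi₃O₈) = 272.689 g/mol; M(Na2O) = 61.979 g/mol.
Moles Na2O per formula unit = 0.35 Na ÷ 2 = 0.1750.
Na2O fraction = (0.1750 × 61.979) / 272.689 = 10.846/272.689 = 0.0398.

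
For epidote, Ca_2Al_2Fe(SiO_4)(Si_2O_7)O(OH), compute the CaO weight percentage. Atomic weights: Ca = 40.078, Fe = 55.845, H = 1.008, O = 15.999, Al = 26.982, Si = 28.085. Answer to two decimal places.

M(Ca_2Al_2Fe(SiO_4)(Si_2O_7)O(OH)) = 483.215 g/mol; M(CaO) = 56.077 g/mol.
Moles CaO per formula unit = 2 Ca ÷ 1 = 2.0000.
CaO fraction = (2.0000 × 56.077) / 483.215 = 112.154/483.215 = 0.2321.

23.21 wt%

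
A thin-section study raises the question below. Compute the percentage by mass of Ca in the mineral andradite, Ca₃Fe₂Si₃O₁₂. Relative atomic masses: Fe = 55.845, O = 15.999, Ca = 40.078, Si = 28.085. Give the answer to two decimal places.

M(Ca₃Fe₂Si₃O₁₂) = 508.167 g/mol.
Ca contributes 3 × 40.078 = 120.234 g per mole.
120.234/508.167 = 0.2366 → 23.66%.

23.66 wt%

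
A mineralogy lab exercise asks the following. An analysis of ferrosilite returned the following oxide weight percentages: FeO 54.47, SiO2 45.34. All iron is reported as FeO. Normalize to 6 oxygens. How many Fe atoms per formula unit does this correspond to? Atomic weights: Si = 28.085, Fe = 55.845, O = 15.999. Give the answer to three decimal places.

2.006 Fe apfu

FeO: 54.47/71.844 = 0.75817 mol → 0.75817 mol Fe, 0.75817 mol O.
SiO2: 45.34/60.083 = 0.75462 mol → 0.75462 mol Si, 1.50924 mol O.
Total oxygen = 2.26741 mol. Normalization factor = 6/2.26741 = 2.64619.
Fe per 6 O = 0.75817 × 2.64619 = 2.006.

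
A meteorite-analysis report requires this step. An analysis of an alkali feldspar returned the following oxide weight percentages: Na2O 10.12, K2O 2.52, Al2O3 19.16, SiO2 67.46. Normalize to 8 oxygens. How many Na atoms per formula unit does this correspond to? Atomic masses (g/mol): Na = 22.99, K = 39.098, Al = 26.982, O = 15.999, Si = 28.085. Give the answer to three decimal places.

0.871 Na apfu

10.12 wt% Na2O ÷ 61.979 g/mol = 0.16328 mol, giving 0.32656 Na and 0.16328 O.
2.52 wt% K2O ÷ 94.195 g/mol = 0.02675 mol, giving 0.05350 K and 0.02675 O.
19.16 wt% Al2O3 ÷ 101.961 g/mol = 0.18791 mol, giving 0.37582 Al and 0.56373 O.
67.46 wt% SiO2 ÷ 60.083 g/mol = 1.12278 mol, giving 1.12278 Si and 2.24556 O.
Oxygen sums to 2.99932; scaling by 8/2.99932 = 2.66727 puts the formula on 8 O.
Na: 0.32656 × 2.66727 = 0.871 atoms per formula unit.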